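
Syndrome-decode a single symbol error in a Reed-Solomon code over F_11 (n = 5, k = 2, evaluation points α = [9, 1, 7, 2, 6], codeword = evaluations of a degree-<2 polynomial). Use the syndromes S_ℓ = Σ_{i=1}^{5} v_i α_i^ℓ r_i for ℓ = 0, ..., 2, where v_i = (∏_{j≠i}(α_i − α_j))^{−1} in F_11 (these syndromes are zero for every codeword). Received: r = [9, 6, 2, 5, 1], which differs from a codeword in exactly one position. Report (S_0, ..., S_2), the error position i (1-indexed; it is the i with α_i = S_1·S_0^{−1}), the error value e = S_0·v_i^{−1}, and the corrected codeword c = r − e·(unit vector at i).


S = (4, 6, 9), error at position 3, error magnitude e = 2, c = [9, 6, 0, 5, 1].

Step 1: column multipliers v_i = (∏_{j≠i}(α_i − α_j))^{−1} mod 11.
  i = 1 (α = 9): (9−1)(9−7)(9−2)(9−6) = 8·2·7·3 = 336 ≡ 6, so v_1 = 6^{−1} = 2 (mod 11).
  i = 2 (α = 1): (1−9)(1−7)(1−2)(1−6) = (−8)·(−6)·(−1)·(−5) = 240 ≡ 9, so v_2 = 9^{−1} = 5 (mod 11).
  i = 3 (α = 7): (7−9)(7−1)(7−2)(7−6) = (−2)·6·5·1 = −60 ≡ 6, so v_3 = 6^{−1} = 2 (mod 11).
  i = 4 (α = 2): (2−9)(2−1)(2−7)(2−6) = (−7)·1·(−5)·(−4) = −140 ≡ 3, so v_4 = 3^{−1} = 4 (mod 11).
  i = 5 (α = 6): (6−9)(6−1)(6−7)(6−2) = (−3)·5·(−1)·4 = 60 ≡ 5, so v_5 = 5^{−1} = 9 (mod 11).
  v = [2, 5, 2, 4, 9].
Step 2: syndromes of r = [9, 6, 2, 5, 1] (all sums mod 11).
  S_0 = Σ v_i r_i = 2·9 + 5·6 + 2·2 + 4·5 + 9·1 = 81 ≡ 4.
  S_1 = Σ v_i α_i r_i = 2·9·9 + 5·1·6 + 2·7·2 + 4·2·5 + 9·6·1 = 314 ≡ 6.
  α_i^2 mod 11 = [4, 1, 5, 4, 3].
  S_2 = Σ v_i α_i^2 r_i = 2·4·9 + 5·1·6 + 2·5·2 + 4·4·5 + 9·3·1 = 229 ≡ 9.
  S = (4, 6, 9) ≠ 0, so r is not a codeword (an error is present).
Step 3: locate the error. For a single error e at position i, S_ℓ = v_i·e·α_i^ℓ, so α_err = S_1/S_0.
  S_0^{−1} = 4^{−1} = 3 (mod 11), so α_err = 6·3 = 18 ≡ 7 = α_3. Error position i = 3.
  Consistency check: S_2/S_1 = 9·2 = 18 ≡ 7 = α_err ✓ (single-error assumption holds).
Step 4: error magnitude e = S_0/v_3 = S_0·∏_{j≠3}(α_3 − α_j) = 4·6 = 24 ≡ 2 (mod 11).
Step 5: correct position 3: c_3 = r_3 − e = 2 − 2 ≡ 0 (mod 11). Hence c = [9, 6, 0, 5, 1].
  Check: interpolating c through the α_i gives m(x) = 7 + 10·x (degree < 2) with m(α_i) = c_i for every i, so c is indeed a codeword.


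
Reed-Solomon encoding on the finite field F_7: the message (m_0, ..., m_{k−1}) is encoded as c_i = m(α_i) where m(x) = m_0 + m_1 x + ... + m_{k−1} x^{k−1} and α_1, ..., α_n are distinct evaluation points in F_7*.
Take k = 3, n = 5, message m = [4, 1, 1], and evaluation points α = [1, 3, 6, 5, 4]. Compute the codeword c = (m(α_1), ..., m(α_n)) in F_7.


c = [6, 2, 4, 6, 3]

Message polynomial: m(x) = 4 + 1·x + 1·x^2 (mod 7).
For each evaluation point α_i, compute m(α_i) mod 7:
  α_1 = 1: Horner steps 1 → 2 → 6, so m(1) = 6.
  α_2 = 3: Horner steps 1 → 4 → 2, so m(3) = 2.
  α_3 = 6: Horner steps 1 → 0 → 4, so m(6) = 4.
  α_4 = 5: Horner steps 1 → 6 → 6, so m(5) = 6.
  α_5 = 4: Horner steps 1 → 5 → 3, so m(4) = 3.
Codeword c = [6, 2, 4, 6, 3] ∈ F_7^5.


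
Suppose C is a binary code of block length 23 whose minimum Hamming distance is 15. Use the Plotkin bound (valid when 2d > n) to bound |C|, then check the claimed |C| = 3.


Plotkin bound M ≤ 4; given |C| = 3 ≤ bound (satisfied).

Check applicability: 2d = 30, n = 23.
2d − n = 7 > 0, so Plotkin applies.
Compute d/(2d−n) = 15/7 ≈ 2.1429.
⌊d/(2d−n)⌋ = 2.
Plotkin bound: M ≤ 2·2 = 4.
Given |C| = 3, check: satisfied.
This |C| is below the Plotkin bound.


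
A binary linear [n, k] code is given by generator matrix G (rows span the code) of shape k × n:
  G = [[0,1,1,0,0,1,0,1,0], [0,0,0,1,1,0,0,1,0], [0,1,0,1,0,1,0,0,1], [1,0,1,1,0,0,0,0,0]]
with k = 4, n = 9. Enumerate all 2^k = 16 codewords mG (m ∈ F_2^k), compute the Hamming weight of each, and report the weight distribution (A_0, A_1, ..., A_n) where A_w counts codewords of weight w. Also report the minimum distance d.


Weight distribution: A_0 = 1, A_3 = 4, A_4 = 6, A_5 = 4, A_8 = 1. Minimum distance d = 3.

Enumerate all 2^4 = 16 messages m ∈ F_2^4.
For each, compute codeword c = mG in F_2^9, then tally its weight.
  m = 0000 → c = 000000000, weight = 0.
  m = 1000 → c = 011001010, weight = 4.
  m = 0100 → c = 000110010, weight = 3.
  m = 1100 → c = 011111000, weight = 5.
  m = 0010 → c = 010101001, weight = 4.
  m = 1010 → c = 001100011, weight = 4.
  m = 0110 → c = 010011011, weight = 5.
  m = 1110 → c = 001010001, weight = 3.
  m = 0001 → c = 101100000, weight = 3.
  m = 1001 → c = 110101010, weight = 5.
  m = 0101 → c = 101010010, weight = 4.
  m = 1101 → c = 110011000, weight = 4.
  m = 0011 → c = 111001001, weight = 5.
  m = 1011 → c = 100000011, weight = 3.
  m = 0111 → c = 111111011, weight = 8.
  m = 1111 → c = 100110001, weight = 4.
Tally weights:
  weight 0: 1 codewords.
  weight 3: 4 codewords.
  weight 4: 6 codewords.
  weight 5: 4 codewords.
  weight 8: 1 codewords.
Minimum distance d = smallest w > 0 with A_w > 0 = 3.
Sanity: Σ A_w = 16 = 2^4 = 16 ✓.


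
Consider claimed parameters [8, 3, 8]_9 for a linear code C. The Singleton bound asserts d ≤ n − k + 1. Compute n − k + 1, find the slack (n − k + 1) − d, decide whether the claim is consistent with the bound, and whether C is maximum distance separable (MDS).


Singleton RHS = n − k + 1 = 6, slack = -2, bound violated (no such code; not MDS).

Singleton bound: d ≤ n − k + 1.
Here n = 8, k = 3, so n − k + 1 = 6.
Given d = 8, check d ≤ 6: NO.
Slack = (n − k + 1) − d = -2.
The slack is negative: d = 8 exceeds n − k + 1 = 6 by 2, so the Singleton bound is violated and no linear [8, 3, 8]_9 code can exist. In particular it is not MDS (MDS requires d = n − k + 1 exactly).
Description: the claimed parameters are [8, 3, 8]_9; such a code would be impossible (violates the Singleton bound).


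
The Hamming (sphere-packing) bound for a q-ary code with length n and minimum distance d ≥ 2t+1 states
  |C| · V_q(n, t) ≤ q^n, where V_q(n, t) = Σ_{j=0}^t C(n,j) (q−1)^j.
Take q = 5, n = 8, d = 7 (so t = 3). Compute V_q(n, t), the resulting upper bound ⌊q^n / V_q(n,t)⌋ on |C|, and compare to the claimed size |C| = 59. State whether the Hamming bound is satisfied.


V_q(n, t) = 4065, q^n = 390625, Hamming bound = 96, |C| = 59 ≤ bound (satisfied).

Step 1: Compute V_q(n, t) = Σ_{j=0}^3 C(n, j) (q−1)^j.
  j = 0: C(8,0)·(4)^0 = 1·1 = 1.
  j = 1: C(8,1)·(4)^1 = 8·4 = 32.
  j = 2: C(8,2)·(4)^2 = 28·16 = 448.
  j = 3: C(8,3)·(4)^3 = 56·64 = 3584.
  V_q(n, t) = 1 + 32 + 448 + 3584 = 4065.
Step 2: q^n = 5^8 = 390625.
Step 3: Hamming bound ⌊q^n / V_q(n,t)⌋ = ⌊390625/4065⌋ = 96.
Step 4: Compare |C| = 59 to 96: satisfied.
The claimed |C| lies below the Hamming bound.


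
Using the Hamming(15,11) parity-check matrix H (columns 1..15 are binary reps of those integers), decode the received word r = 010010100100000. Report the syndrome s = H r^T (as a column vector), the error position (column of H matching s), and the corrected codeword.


s = (1, 0, 1, 0)^T, error position = 10, corrected codeword c = 010010100000000

Compute s = H r^T mod 2 one row at a time:
  s_1 = 0 + 0 + 1 + 0 + 0 + 0 + 0 + 0 = 1 ≡ 1 (mod 2).
  s_2 = 0 + 1 + 0 + 1 + 0 + 0 + 0 + 0 = 2 ≡ 0 (mod 2).
  s_3 = 1 + 0 + 0 + 1 + 1 + 0 + 0 + 0 = 3 ≡ 1 (mod 2).
  s_4 = 0 + 0 + 1 + 1 + 0 + 0 + 0 + 0 = 2 ≡ 0 (mod 2).
s = (1, 0, 1, 0)^T — this equals column 10 of H (binary 1010), so error is at position 10.
Correct: flip bit 10 of r = 010010100100000 to get c = 010010100000000.


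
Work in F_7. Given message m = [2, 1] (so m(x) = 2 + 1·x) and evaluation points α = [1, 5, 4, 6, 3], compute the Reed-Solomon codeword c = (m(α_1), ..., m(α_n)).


c = [3, 0, 6, 1, 5]

Message polynomial: m(x) = 2 + 1·x (mod 7).
For each evaluation point α_i, compute m(α_i) mod 7:
  α_1 = 1: Horner steps 1 → 3, so m(1) = 3.
  α_2 = 5: Horner steps 1 → 0, so m(5) = 0.
  α_3 = 4: Horner steps 1 → 6, so m(4) = 6.
  α_4 = 6: Horner steps 1 → 1, so m(6) = 1.
  α_5 = 3: Horner steps 1 → 5, so m(3) = 5.
Codeword c = [3, 0, 6, 1, 5] ∈ F_7^5.


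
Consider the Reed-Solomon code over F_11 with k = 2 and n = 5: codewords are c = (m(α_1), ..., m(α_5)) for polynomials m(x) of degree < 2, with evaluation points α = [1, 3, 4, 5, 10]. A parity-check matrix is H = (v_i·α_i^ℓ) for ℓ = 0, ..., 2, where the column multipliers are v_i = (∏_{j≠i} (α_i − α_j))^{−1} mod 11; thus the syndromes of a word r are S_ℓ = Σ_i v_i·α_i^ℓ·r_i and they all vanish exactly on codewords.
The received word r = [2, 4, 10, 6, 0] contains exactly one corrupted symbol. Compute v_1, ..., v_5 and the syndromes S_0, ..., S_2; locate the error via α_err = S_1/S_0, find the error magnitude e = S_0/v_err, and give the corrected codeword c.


S = (7, 6, 2), error at position 3, error magnitude e = 5, c = [2, 4, 5, 6, 0].

Step 1: column multipliers v_i = (∏_{j≠i}(α_i − α_j))^{−1} mod 11.
  i = 1 (α = 1): (1−3)(1−4)(1−5)(1−10) = (−2)·(−3)·(−4)·(−9) = 216 ≡ 7, so v_1 = 7^{−1} = 8 (mod 11).
  i = 2 (α = 3): (3−1)(3−4)(3−5)(3−10) = 2·(−1)·(−2)·(−7) = −28 ≡ 5, so v_2 = 5^{−1} = 9 (mod 11).
  i = 3 (α = 4): (4−1)(4−3)(4−5)(4−10) = 3·1·(−1)·(−6) = 18 ≡ 7, so v_3 = 7^{−1} = 8 (mod 11).
  i = 4 (α = 5): (5−1)(5−3)(5−4)(5−10) = 4·2·1·(−5) = −40 ≡ 4, so v_4 = 4^{−1} = 3 (mod 11).
  i = 5 (α = 10): (10−1)(10−3)(10−4)(10−5) = 9·7·6·5 = 1890 ≡ 9, so v_5 = 9^{−1} = 5 (mod 11).
  v = [8, 9, 8, 3, 5].
Step 2: syndromes of r = [2, 4, 10, 6, 0] (all sums mod 11).
  S_0 = Σ v_i r_i = 8·2 + 9·4 + 8·10 + 3·6 + 5·0 = 150 ≡ 7.
  S_1 = Σ v_i α_i r_i = 8·1·2 + 9·3·4 + 8·4·10 + 3·5·6 + 5·10·0 = 534 ≡ 6.
  α_i^2 mod 11 = [1, 9, 5, 3, 1].
  S_2 = Σ v_i α_i^2 r_i = 8·1·2 + 9·9·4 + 8·5·10 + 3·3·6 + 5·1·0 = 794 ≡ 2.
  S = (7, 6, 2) ≠ 0, so r is not a codeword (an error is present).
Step 3: locate the error. For a single error e at position i, S_ℓ = v_i·e·α_i^ℓ, so α_err = S_1/S_0.
  S_0^{−1} = 7^{−1} = 8 (mod 11), so α_err = 6·8 = 48 ≡ 4 = α_3. Error position i = 3.
  Consistency check: S_2/S_1 = 2·2 = 4 ≡ 4 = α_err ✓ (single-error assumption holds).
Step 4: error magnitude e = S_0/v_3 = S_0·∏_{j≠3}(α_3 − α_j) = 7·7 = 49 ≡ 5 (mod 11).
Step 5: correct position 3: c_3 = r_3 − e = 10 − 5 ≡ 5 (mod 11). Hence c = [2, 4, 5, 6, 0].
  Check: interpolating c through the α_i gives m(x) = 1 + 1·x (degree < 2) with m(α_i) = c_i for every i, so c is indeed a codeword.


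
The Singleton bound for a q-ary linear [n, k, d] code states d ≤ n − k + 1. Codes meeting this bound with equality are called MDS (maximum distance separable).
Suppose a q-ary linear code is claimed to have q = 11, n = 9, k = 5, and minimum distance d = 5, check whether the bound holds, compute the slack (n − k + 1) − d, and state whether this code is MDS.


Singleton RHS = n − k + 1 = 5, slack = 0, bound satisfied, MDS.

Singleton bound: d ≤ n − k + 1.
Here n = 9, k = 5, so n − k + 1 = 5.
Given d = 5, check d ≤ 5: YES.
Slack = (n − k + 1) − d = 0.
The code is MDS (slack = 0).
Description: the claimed parameters are [9, 5, 5]_11; such a code would be MDS (meets Singleton bound).


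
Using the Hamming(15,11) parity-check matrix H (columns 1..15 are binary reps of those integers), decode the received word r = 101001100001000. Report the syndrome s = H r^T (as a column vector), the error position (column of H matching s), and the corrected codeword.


s = (1, 1, 1, 1)^T, error position = 15, corrected codeword c = 101001100001001

Compute s = H r^T mod 2 one row at a time:
  s_1 = 0 + 0 + 0 + 0 + 1 + 0 + 0 + 0 = 1 ≡ 1 (mod 2).
  s_2 = 0 + 0 + 1 + 1 + 1 + 0 + 0 + 0 = 3 ≡ 1 (mod 2).
  s_3 = 0 + 1 + 1 + 1 + 0 + 0 + 0 + 0 = 3 ≡ 1 (mod 2).
  s_4 = 1 + 1 + 0 + 1 + 0 + 0 + 0 + 0 = 3 ≡ 1 (mod 2).
s = (1, 1, 1, 1)^T — this equals column 15 of H (binary 1111), so error is at position 15.
Correct: flip bit 15 of r = 101001100001000 to get c = 101001100001001.


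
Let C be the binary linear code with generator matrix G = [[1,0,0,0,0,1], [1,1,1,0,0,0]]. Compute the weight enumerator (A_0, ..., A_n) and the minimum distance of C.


Weight distribution: A_0 = 1, A_2 = 1, A_3 = 2. Minimum distance d = 2.

Enumerate all 2^2 = 4 messages m ∈ F_2^2.
For each, compute codeword c = mG in F_2^6, then tally its weight.
  m = 00 → c = 000000, weight = 0.
  m = 10 → c = 100001, weight = 2.
  m = 01 → c = 111000, weight = 3.
  m = 11 → c = 011001, weight = 3.
Tally weights:
  weight 0: 1 codewords.
  weight 2: 1 codewords.
  weight 3: 2 codewords.
Minimum distance d = smallest w > 0 with A_w > 0 = 2.
Sanity: Σ A_w = 4 = 2^2 = 4 ✓.


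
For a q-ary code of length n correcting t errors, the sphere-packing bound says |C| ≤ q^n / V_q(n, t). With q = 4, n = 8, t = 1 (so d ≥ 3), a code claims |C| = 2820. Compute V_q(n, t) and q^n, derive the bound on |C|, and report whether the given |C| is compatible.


V_q(n, t) = 25, q^n = 65536, Hamming bound = 2621, |C| = 2820 > bound (violated).

Step 1: Compute V_q(n, t) = Σ_{j=0}^1 C(n, j) (q−1)^j.
  j = 0: C(8,0)·(3)^0 = 1·1 = 1.
  j = 1: C(8,1)·(3)^1 = 8·3 = 24.
  V_q(n, t) = 1 + 24 = 25.
Step 2: q^n = 4^8 = 65536.
Step 3: Hamming bound ⌊q^n / V_q(n,t)⌋ = ⌊65536/25⌋ = 2621.
Step 4: Compare |C| = 2820 to 2621: violated.
The claimed |C| lies above the Hamming bound, so no 4-ary code of length 8 with d ≥ 3 can have 2820 codewords.


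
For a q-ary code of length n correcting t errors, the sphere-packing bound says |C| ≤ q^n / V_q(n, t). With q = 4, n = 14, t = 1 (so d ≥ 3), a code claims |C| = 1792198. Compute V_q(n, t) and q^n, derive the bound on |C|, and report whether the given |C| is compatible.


V_q(n, t) = 43, q^n = 268435456, Hamming bound = 6242685, |C| = 1792198 ≤ bound (satisfied).

Step 1: Compute V_q(n, t) = Σ_{j=0}^1 C(n, j) (q−1)^j.
  j = 0: C(14,0)·(3)^0 = 1·1 = 1.
  j = 1: C(14,1)·(3)^1 = 14·3 = 42.
  V_q(n, t) = 1 + 42 = 43.
Step 2: q^n = 4^14 = 268435456.
Step 3: Hamming bound ⌊q^n / V_q(n,t)⌋ = ⌊268435456/43⌋ = 6242685.
Step 4: Compare |C| = 1792198 to 6242685: satisfied.
The claimed |C| lies below the Hamming bound.


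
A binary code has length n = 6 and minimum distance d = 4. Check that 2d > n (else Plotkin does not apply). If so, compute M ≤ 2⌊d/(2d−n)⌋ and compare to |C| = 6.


Plotkin bound M ≤ 4; given |C| = 6 > bound (violated).

Check applicability: 2d = 8, n = 6.
2d − n = 2 > 0, so Plotkin applies.
Compute d/(2d−n) = 4/2 ≈ 2.0000.
⌊d/(2d−n)⌋ = 2.
Plotkin bound: M ≤ 2·2 = 4.
Given |C| = 6, check: VIOLATED.
This |C| is above the Plotkin bound, so no binary code with n = 6, d = 4 and 6 codewords exists.


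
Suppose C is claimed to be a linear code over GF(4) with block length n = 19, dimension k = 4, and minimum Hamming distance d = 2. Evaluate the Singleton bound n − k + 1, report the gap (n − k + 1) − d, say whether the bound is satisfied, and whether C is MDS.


Singleton RHS = n − k + 1 = 16, slack = 14, bound satisfied, not MDS.

Singleton bound: d ≤ n − k + 1.
Here n = 19, k = 4, so n − k + 1 = 16.
Given d = 2, check d ≤ 16: YES.
Slack = (n − k + 1) − d = 14.
The code is NOT MDS (slack = 14 > 0).
Description: the claimed parameters are [19, 4, 2]_4; such a code would be non-MDS.


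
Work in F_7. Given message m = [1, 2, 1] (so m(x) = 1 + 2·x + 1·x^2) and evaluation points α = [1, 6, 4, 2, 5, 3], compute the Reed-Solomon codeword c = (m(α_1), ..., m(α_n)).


c = [4, 0, 4, 2, 1, 2]

Message polynomial: m(x) = 1 + 2·x + 1·x^2 (mod 7).
For each evaluation point α_i, compute m(α_i) mod 7:
  α_1 = 1: Horner steps 1 → 3 → 4, so m(1) = 4.
  α_2 = 6: Horner steps 1 → 1 → 0, so m(6) = 0.
  α_3 = 4: Horner steps 1 → 6 → 4, so m(4) = 4.
  α_4 = 2: Horner steps 1 → 4 → 2, so m(2) = 2.
  α_5 = 5: Horner steps 1 → 0 → 1, so m(5) = 1.
  α_6 = 3: Horner steps 1 → 5 → 2, so m(3) = 2.
Codeword c = [4, 0, 4, 2, 1, 2] ∈ F_7^6.


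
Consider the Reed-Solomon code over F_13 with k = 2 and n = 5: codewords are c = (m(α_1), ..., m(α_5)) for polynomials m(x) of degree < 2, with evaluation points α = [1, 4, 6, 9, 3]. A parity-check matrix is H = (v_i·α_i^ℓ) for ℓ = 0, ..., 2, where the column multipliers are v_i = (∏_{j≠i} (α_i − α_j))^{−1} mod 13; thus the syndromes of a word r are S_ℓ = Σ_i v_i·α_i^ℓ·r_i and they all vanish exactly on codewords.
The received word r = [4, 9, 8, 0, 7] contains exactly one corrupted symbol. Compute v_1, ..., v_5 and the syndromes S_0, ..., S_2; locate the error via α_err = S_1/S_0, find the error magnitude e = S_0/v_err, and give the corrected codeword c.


S = (10, 4, 12), error at position 5, error magnitude e = 4, c = [4, 9, 8, 0, 3].

Step 1: column multipliers v_i = (∏_{j≠i}(α_i − α_j))^{−1} mod 13.
  i = 1 (α = 1): (1−4)(1−6)(1−9)(1−3) = (−3)·(−5)·(−8)·(−2) = 240 ≡ 6, so v_1 = 6^{−1} = 11 (mod 13).
  i = 2 (α = 4): (4−1)(4−6)(4−9)(4−3) = 3·(−2)·(−5)·1 = 30 ≡ 4, so v_2 = 4^{−1} = 10 (mod 13).
  i = 3 (α = 6): (6−1)(6−4)(6−9)(6−3) = 5·2·(−3)·3 = −90 ≡ 1, so v_3 = 1^{−1} = 1 (mod 13).
  i = 4 (α = 9): (9−1)(9−4)(9−6)(9−3) = 8·5·3·6 = 720 ≡ 5, so v_4 = 5^{−1} = 8 (mod 13).
  i = 5 (α = 3): (3−1)(3−4)(3−6)(3−9) = 2·(−1)·(−3)·(−6) = −36 ≡ 3, so v_5 = 3^{−1} = 9 (mod 13).
  v = [11, 10, 1, 8, 9].
Step 2: syndromes of r = [4, 9, 8, 0, 7] (all sums mod 13).
  S_0 = Σ v_i r_i = 11·4 + 10·9 + 1·8 + 8·0 + 9·7 = 205 ≡ 10.
  S_1 = Σ v_i α_i r_i = 11·1·4 + 10·4·9 + 1·6·8 + 8·9·0 + 9·3·7 = 641 ≡ 4.
  α_i^2 mod 13 = [1, 3, 10, 3, 9].
  S_2 = Σ v_i α_i^2 r_i = 11·1·4 + 10·3·9 + 1·10·8 + 8·3·0 + 9·9·7 = 961 ≡ 12.
  S = (10, 4, 12) ≠ 0, so r is not a codeword (an error is present).
Step 3: locate the error. For a single error e at position i, S_ℓ = v_i·e·α_i^ℓ, so α_err = S_1/S_0.
  S_0^{−1} = 10^{−1} = 4 (mod 13), so α_err = 4·4 = 16 ≡ 3 = α_5. Error position i = 5.
  Consistency check: S_2/S_1 = 12·10 = 120 ≡ 3 = α_err ✓ (single-error assumption holds).
Step 4: error magnitude e = S_0/v_5 = S_0·∏_{j≠5}(α_5 − α_j) = 10·3 = 30 ≡ 4 (mod 13).
Step 5: correct position 5: c_5 = r_5 − e = 7 − 4 ≡ 3 (mod 13). Hence c = [4, 9, 8, 0, 3].
  Check: interpolating c through the α_i gives m(x) = 11 + 6·x (degree < 2) with m(α_i) = c_i for every i, so c is indeed a codeword.


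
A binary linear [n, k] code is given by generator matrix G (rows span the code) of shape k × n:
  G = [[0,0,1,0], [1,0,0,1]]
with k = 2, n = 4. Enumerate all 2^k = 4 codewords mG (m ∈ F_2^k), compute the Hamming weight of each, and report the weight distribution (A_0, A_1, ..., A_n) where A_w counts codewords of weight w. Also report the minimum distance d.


Weight distribution: A_0 = 1, A_1 = 1, A_2 = 1, A_3 = 1. Minimum distance d = 1.

Enumerate all 2^2 = 4 messages m ∈ F_2^2.
For each, compute codeword c = mG in F_2^4, then tally its weight.
  m = 00 → c = 0000, weight = 0.
  m = 10 → c = 0010, weight = 1.
  m = 01 → c = 1001, weight = 2.
  m = 11 → c = 1011, weight = 3.
Tally weights:
  weight 0: 1 codewords.
  weight 1: 1 codewords.
  weight 2: 1 codewords.
  weight 3: 1 codewords.
Minimum distance d = smallest w > 0 with A_w > 0 = 1.
Sanity: Σ A_w = 4 = 2^2 = 4 ✓.


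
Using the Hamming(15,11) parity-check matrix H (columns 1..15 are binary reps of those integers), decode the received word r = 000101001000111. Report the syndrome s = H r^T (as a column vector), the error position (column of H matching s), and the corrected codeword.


s = (0, 1, 1, 1)^T, error position = 7, corrected codeword c = 000101101000111

Compute s = H r^T mod 2 one row at a time:
  s_1 = 0 + 1 + 0 + 0 + 0 + 1 + 1 + 1 = 4 ≡ 0 (mod 2).
  s_2 = 1 + 0 + 1 + 0 + 0 + 1 + 1 + 1 = 5 ≡ 1 (mod 2).
  s_3 = 0 + 0 + 1 + 0 + 0 + 0 + 1 + 1 = 3 ≡ 1 (mod 2).
  s_4 = 0 + 0 + 0 + 0 + 1 + 0 + 1 + 1 = 3 ≡ 1 (mod 2).
s = (0, 1, 1, 1)^T — this equals column 7 of H (binary 0111), so error is at position 7.
Correct: flip bit 7 of r = 000101001000111 to get c = 000101101000111.


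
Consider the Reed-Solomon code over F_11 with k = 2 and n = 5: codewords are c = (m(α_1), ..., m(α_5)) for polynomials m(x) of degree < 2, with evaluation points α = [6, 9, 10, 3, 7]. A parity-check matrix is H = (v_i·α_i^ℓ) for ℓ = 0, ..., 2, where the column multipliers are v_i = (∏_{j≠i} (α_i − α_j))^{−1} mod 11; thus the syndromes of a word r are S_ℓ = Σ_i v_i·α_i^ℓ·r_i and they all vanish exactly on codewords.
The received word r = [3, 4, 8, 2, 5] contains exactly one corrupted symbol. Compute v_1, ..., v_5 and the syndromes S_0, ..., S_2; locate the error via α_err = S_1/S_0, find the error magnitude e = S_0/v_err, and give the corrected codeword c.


S = (10, 4, 6), error at position 5, error magnitude e = 9, c = [3, 4, 8, 2, 7].

Step 1: column multipliers v_i = (∏_{j≠i}(α_i − α_j))^{−1} mod 11.
  i = 1 (α = 6): (6−9)(6−10)(6−3)(6−7) = (−3)·(−4)·3·(−1) = −36 ≡ 8, so v_1 = 8^{−1} = 7 (mod 11).
  i = 2 (α = 9): (9−6)(9−10)(9−3)(9−7) = 3·(−1)·6·2 = −36 ≡ 8, so v_2 = 8^{−1} = 7 (mod 11).
  i = 3 (α = 10): (10−6)(10−9)(10−3)(10−7) = 4·1·7·3 = 84 ≡ 7, so v_3 = 7^{−1} = 8 (mod 11).
  i = 4 (α = 3): (3−6)(3−9)(3−10)(3−7) = (−3)·(−6)·(−7)·(−4) = 504 ≡ 9, so v_4 = 9^{−1} = 5 (mod 11).
  i = 5 (α = 7): (7−6)(7−9)(7−10)(7−3) = 1·(−2)·(−3)·4 = 24 ≡ 2, so v_5 = 2^{−1} = 6 (mod 11).
  v = [7, 7, 8, 5, 6].
Step 2: syndromes of r = [3, 4, 8, 2, 5] (all sums mod 11).
  S_0 = Σ v_i r_i = 7·3 + 7·4 + 8·8 + 5·2 + 6·5 = 153 ≡ 10.
  S_1 = Σ v_i α_i r_i = 7·6·3 + 7·9·4 + 8·10·8 + 5·3·2 + 6·7·5 = 1258 ≡ 4.
  α_i^2 mod 11 = [3, 4, 1, 9, 5].
  S_2 = Σ v_i α_i^2 r_i = 7·3·3 + 7·4·4 + 8·1·8 + 5·9·2 + 6·5·5 = 479 ≡ 6.
  S = (10, 4, 6) ≠ 0, so r is not a codeword (an error is present).
Step 3: locate the error. For a single error e at position i, S_ℓ = v_i·e·α_i^ℓ, so α_err = S_1/S_0.
  S_0^{−1} = 10^{−1} = 10 (mod 11), so α_err = 4·10 = 40 ≡ 7 = α_5. Error position i = 5.
  Consistency check: S_2/S_1 = 6·3 = 18 ≡ 7 = α_err ✓ (single-error assumption holds).
Step 4: error magnitude e = S_0/v_5 = S_0·∏_{j≠5}(α_5 − α_j) = 10·2 = 20 ≡ 9 (mod 11).
Step 5: correct position 5: c_5 = r_5 − e = 5 − 9 ≡ 7 (mod 11). Hence c = [3, 4, 8, 2, 7].
  Check: interpolating c through the α_i gives m(x) = 1 + 4·x (degree < 2) with m(α_i) = c_i for every i, so c is indeed a codeword.


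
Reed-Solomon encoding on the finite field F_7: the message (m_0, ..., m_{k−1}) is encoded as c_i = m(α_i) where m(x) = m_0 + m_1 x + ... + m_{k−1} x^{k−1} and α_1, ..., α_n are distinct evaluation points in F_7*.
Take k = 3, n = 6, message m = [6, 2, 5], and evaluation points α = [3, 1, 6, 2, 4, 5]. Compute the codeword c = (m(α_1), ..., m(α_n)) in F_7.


c = [1, 6, 2, 2, 3, 1]

Message polynomial: m(x) = 6 + 2·x + 5·x^2 (mod 7).
For each evaluation point α_i, compute m(α_i) mod 7:
  α_1 = 3: Horner steps 5 → 3 → 1, so m(3) = 1.
  α_2 = 1: Horner steps 5 → 0 → 6, so m(1) = 6.
  α_3 = 6: Horner steps 5 → 4 → 2, so m(6) = 2.
  α_4 = 2: Horner steps 5 → 5 → 2, so m(2) = 2.
  α_5 = 4: Horner steps 5 → 1 → 3, so m(4) = 3.
  α_6 = 5: Horner steps 5 → 6 → 1, so m(5) = 1.
Codeword c = [1, 6, 2, 2, 3, 1] ∈ F_7^6.


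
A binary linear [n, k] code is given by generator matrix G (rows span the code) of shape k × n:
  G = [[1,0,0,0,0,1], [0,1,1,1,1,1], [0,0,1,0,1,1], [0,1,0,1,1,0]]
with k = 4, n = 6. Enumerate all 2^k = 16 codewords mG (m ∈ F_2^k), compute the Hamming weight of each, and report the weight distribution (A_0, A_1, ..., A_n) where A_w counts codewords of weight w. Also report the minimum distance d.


Weight distribution: A_0 = 1, A_1 = 1, A_2 = 4, A_3 = 4, A_4 = 3, A_5 = 3. Minimum distance d = 1.

Enumerate all 2^4 = 16 messages m ∈ F_2^4.
For each, compute codeword c = mG in F_2^6, then tally its weight.
  m = 0000 → c = 000000, weight = 0.
  m = 1000 → c = 100001, weight = 2.
  m = 0100 → c = 011111, weight = 5.
  m = 1100 → c = 111110, weight = 5.
  m = 0010 → c = 001011, weight = 3.
  m = 1010 → c = 101010, weight = 3.
  m = 0110 → c = 010100, weight = 2.
  m = 1110 → c = 110101, weight = 4.
  m = 0001 → c = 010110, weight = 3.
  m = 1001 → c = 110111, weight = 5.
  m = 0101 → c = 001001, weight = 2.
  m = 1101 → c = 101000, weight = 2.
  m = 0011 → c = 011101, weight = 4.
  m = 1011 → c = 111100, weight = 4.
  m = 0111 → c = 000010, weight = 1.
  m = 1111 → c = 100011, weight = 3.
Tally weights:
  weight 0: 1 codewords.
  weight 1: 1 codewords.
  weight 2: 4 codewords.
  weight 3: 4 codewords.
  weight 4: 3 codewords.
  weight 5: 3 codewords.
Minimum distance d = smallest w > 0 with A_w > 0 = 1.
Sanity: Σ A_w = 16 = 2^4 = 16 ✓.


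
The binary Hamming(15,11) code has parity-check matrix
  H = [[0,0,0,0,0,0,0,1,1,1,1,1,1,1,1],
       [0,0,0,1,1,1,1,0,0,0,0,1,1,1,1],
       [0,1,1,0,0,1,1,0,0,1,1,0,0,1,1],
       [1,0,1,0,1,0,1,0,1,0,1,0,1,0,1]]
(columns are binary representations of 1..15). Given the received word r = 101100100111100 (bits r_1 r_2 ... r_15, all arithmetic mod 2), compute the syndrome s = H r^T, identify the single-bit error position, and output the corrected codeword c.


s = (0, 0, 0, 1)^T, error position = 1, corrected codeword c = 001100100111100

Compute s = H r^T mod 2 one row at a time:
  s_1 = 0 + 0 + 1 + 1 + 1 + 1 + 0 + 0 = 4 ≡ 0 (mod 2).
  s_2 = 1 + 0 + 0 + 1 + 1 + 1 + 0 + 0 = 4 ≡ 0 (mod 2).
  s_3 = 0 + 1 + 0 + 1 + 1 + 1 + 0 + 0 = 4 ≡ 0 (mod 2).
  s_4 = 1 + 1 + 0 + 1 + 0 + 1 + 1 + 0 = 5 ≡ 1 (mod 2).
s = (0, 0, 0, 1)^T — this equals column 1 of H (binary 0001), so error is at position 1.
Correct: flip bit 1 of r = 101100100111100 to get c = 001100100111100.


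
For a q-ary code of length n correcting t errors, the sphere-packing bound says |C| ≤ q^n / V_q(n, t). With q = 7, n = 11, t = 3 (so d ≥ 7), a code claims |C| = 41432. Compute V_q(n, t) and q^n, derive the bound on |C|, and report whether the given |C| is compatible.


V_q(n, t) = 37687, q^n = 1977326743, Hamming bound = 52467, |C| = 41432 ≤ bound (satisfied).

Step 1: Compute V_q(n, t) = Σ_{j=0}^3 C(n, j) (q−1)^j.
  j = 0: C(11,0)·(6)^0 = 1·1 = 1.
  j = 1: C(11,1)·(6)^1 = 11·6 = 66.
  j = 2: C(11,2)·(6)^2 = 55·36 = 1980.
  j = 3: C(11,3)·(6)^3 = 165·216 = 35640.
  V_q(n, t) = 1 + 66 + 1980 + 35640 = 37687.
Step 2: q^n = 7^11 = 1977326743.
Step 3: Hamming bound ⌊q^n / V_q(n,t)⌋ = ⌊1977326743/37687⌋ = 52467.
Step 4: Compare |C| = 41432 to 52467: satisfied.
The claimed |C| lies below the Hamming bound.


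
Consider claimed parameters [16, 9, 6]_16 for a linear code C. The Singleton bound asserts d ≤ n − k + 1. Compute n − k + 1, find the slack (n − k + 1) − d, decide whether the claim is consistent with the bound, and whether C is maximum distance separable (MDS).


Singleton RHS = n − k + 1 = 8, slack = 2, bound satisfied, not MDS.

Singleton bound: d ≤ n − k + 1.
Here n = 16, k = 9, so n − k + 1 = 8.
Given d = 6, check d ≤ 8: YES.
Slack = (n − k + 1) − d = 2.
The code is NOT MDS (slack = 2 > 0).
Description: the claimed parameters are [16, 9, 6]_16; such a code would be non-MDS.


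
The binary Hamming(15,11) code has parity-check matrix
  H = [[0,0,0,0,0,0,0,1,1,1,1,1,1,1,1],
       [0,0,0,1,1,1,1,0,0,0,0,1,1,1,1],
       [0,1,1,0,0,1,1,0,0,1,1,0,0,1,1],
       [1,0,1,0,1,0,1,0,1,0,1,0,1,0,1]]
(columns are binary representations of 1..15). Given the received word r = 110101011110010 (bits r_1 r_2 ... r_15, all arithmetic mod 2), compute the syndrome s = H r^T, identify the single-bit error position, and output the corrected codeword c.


s = (1, 1, 1, 1)^T, error position = 15, corrected codeword c = 110101011110011

Compute s = H r^T mod 2 one row at a time:
  s_1 = 1 + 1 + 1 + 1 + 0 + 0 + 1 + 0 = 5 ≡ 1 (mod 2).
  s_2 = 1 + 0 + 1 + 0 + 0 + 0 + 1 + 0 = 3 ≡ 1 (mod 2).
  s_3 = 1 + 0 + 1 + 0 + 1 + 1 + 1 + 0 = 5 ≡ 1 (mod 2).
  s_4 = 1 + 0 + 0 + 0 + 1 + 1 + 0 + 0 = 3 ≡ 1 (mod 2).
s = (1, 1, 1, 1)^T — this equals column 15 of H (binary 1111), so error is at position 15.
Correct: flip bit 15 of r = 110101011110010 to get c = 110101011110011.


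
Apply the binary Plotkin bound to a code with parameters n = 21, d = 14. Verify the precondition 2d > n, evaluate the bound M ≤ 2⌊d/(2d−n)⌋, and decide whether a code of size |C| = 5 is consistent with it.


Plotkin bound M ≤ 4; given |C| = 5 > bound (violated).

Check applicability: 2d = 28, n = 21.
2d − n = 7 > 0, so Plotkin applies.
Compute d/(2d−n) = 14/7 ≈ 2.0000.
⌊d/(2d−n)⌋ = 2.
Plotkin bound: M ≤ 2·2 = 4.
Given |C| = 5, check: VIOLATED.
This |C| is above the Plotkin bound, so no binary code with n = 21, d = 14 and 5 codewords exists.


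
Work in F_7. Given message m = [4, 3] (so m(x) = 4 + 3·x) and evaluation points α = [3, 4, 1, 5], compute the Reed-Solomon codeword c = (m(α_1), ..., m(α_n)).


c = [6, 2, 0, 5]

Message polynomial: m(x) = 4 + 3·x (mod 7).
For each evaluation point α_i, compute m(α_i) mod 7:
  α_1 = 3: Horner steps 3 → 6, so m(3) = 6.
  α_2 = 4: Horner steps 3 → 2, so m(4) = 2.
  α_3 = 1: Horner steps 3 → 0, so m(1) = 0.
  α_4 = 5: Horner steps 3 → 5, so m(5) = 5.
Codeword c = [6, 2, 0, 5] ∈ F_7^4.


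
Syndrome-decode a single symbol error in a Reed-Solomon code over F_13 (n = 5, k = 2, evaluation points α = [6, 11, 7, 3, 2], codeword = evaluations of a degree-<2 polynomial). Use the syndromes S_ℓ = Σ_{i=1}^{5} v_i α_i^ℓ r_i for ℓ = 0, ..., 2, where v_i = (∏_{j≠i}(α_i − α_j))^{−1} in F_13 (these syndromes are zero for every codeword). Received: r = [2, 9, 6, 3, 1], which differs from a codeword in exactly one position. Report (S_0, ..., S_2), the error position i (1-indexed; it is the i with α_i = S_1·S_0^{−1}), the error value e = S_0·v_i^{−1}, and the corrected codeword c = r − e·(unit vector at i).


S = (12, 11, 9), error at position 5, error magnitude e = 2, c = [2, 9, 6, 3, 12].

Step 1: column multipliers v_i = (∏_{j≠i}(α_i − α_j))^{−1} mod 13.
  i = 1 (α = 6): (6−11)(6−7)(6−3)(6−2) = (−5)·(−1)·3·4 = 60 ≡ 8, so v_1 = 8^{−1} = 5 (mod 13).
  i = 2 (α = 11): (11−6)(11−7)(11−3)(11−2) = 5·4·8·9 = 1440 ≡ 10, so v_2 = 10^{−1} = 4 (mod 13).
  i = 3 (α = 7): (7−6)(7−11)(7−3)(7−2) = 1·(−4)·4·5 = −80 ≡ 11, so v_3 = 11^{−1} = 6 (mod 13).
  i = 4 (α = 3): (3−6)(3−11)(3−7)(3−2) = (−3)·(−8)·(−4)·1 = −96 ≡ 8, so v_4 = 8^{−1} = 5 (mod 13).
  i = 5 (α = 2): (2−6)(2−11)(2−7)(2−3) = (−4)·(−9)·(−5)·(−1) = 180 ≡ 11, so v_5 = 11^{−1} = 6 (mod 13).
  v = [5, 4, 6, 5, 6].
Step 2: syndromes of r = [2, 9, 6, 3, 1] (all sums mod 13).
  S_0 = Σ v_i r_i = 5·2 + 4·9 + 6·6 + 5·3 + 6·1 = 103 ≡ 12.
  S_1 = Σ v_i α_i r_i = 5·6·2 + 4·11·9 + 6·7·6 + 5·3·3 + 6·2·1 = 765 ≡ 11.
  α_i^2 mod 13 = [10, 4, 10, 9, 4].
  S_2 = Σ v_i α_i^2 r_i = 5·10·2 + 4·4·9 + 6·10·6 + 5·9·3 + 6·4·1 = 763 ≡ 9.
  S = (12, 11, 9) ≠ 0, so r is not a codeword (an error is present).
Step 3: locate the error. For a single error e at position i, S_ℓ = v_i·e·α_i^ℓ, so α_err = S_1/S_0.
  S_0^{−1} = 12^{−1} = 12 (mod 13), so α_err = 11·12 = 132 ≡ 2 = α_5. Error position i = 5.
  Consistency check: S_2/S_1 = 9·6 = 54 ≡ 2 = α_err ✓ (single-error assumption holds).
Step 4: error magnitude e = S_0/v_5 = S_0·∏_{j≠5}(α_5 − α_j) = 12·11 = 132 ≡ 2 (mod 13).
Step 5: correct position 5: c_5 = r_5 − e = 1 − 2 ≡ 12 (mod 13). Hence c = [2, 9, 6, 3, 12].
  Check: interpolating c through the α_i gives m(x) = 4 + 4·x (degree < 2) with m(α_i) = c_i for every i, so c is indeed a codeword.


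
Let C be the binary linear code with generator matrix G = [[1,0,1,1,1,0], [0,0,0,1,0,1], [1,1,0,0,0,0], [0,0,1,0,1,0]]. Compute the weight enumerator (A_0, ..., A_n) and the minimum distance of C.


Weight distribution: A_0 = 1, A_2 = 7, A_4 = 7, A_6 = 1. Minimum distance d = 2.

Enumerate all 2^4 = 16 messages m ∈ F_2^4.
For each, compute codeword c = mG in F_2^6, then tally its weight.
  m = 0000 → c = 000000, weight = 0.
  m = 1000 → c = 101110, weight = 4.
  m = 0100 → c = 000101, weight = 2.
  m = 1100 → c = 101011, weight = 4.
  m = 0010 → c = 110000, weight = 2.
  m = 1010 → c = 011110, weight = 4.
  m = 0110 → c = 110101, weight = 4.
  m = 1110 → c = 011011, weight = 4.
  m = 0001 → c = 001010, weight = 2.
  m = 1001 → c = 100100, weight = 2.
  m = 0101 → c = 001111, weight = 4.
  m = 1101 → c = 100001, weight = 2.
  m = 0011 → c = 111010, weight = 4.
  m = 1011 → c = 010100, weight = 2.
  m = 0111 → c = 111111, weight = 6.
  m = 1111 → c = 010001, weight = 2.
Tally weights:
  weight 0: 1 codewords.
  weight 2: 7 codewords.
  weight 4: 7 codewords.
  weight 6: 1 codewords.
Minimum distance d = smallest w > 0 with A_w > 0 = 2.
Sanity: Σ A_w = 16 = 2^4 = 16 ✓.


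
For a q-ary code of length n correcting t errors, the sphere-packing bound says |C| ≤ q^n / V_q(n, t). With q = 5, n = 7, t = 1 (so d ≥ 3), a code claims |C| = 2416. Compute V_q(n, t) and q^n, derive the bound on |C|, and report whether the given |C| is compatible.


V_q(n, t) = 29, q^n = 78125, Hamming bound = 2693, |C| = 2416 ≤ bound (satisfied).

Step 1: Compute V_q(n, t) = Σ_{j=0}^1 C(n, j) (q−1)^j.
  j = 0: C(7,0)·(4)^0 = 1·1 = 1.
  j = 1: C(7,1)·(4)^1 = 7·4 = 28.
  V_q(n, t) = 1 + 28 = 29.
Step 2: q^n = 5^7 = 78125.
Step 3: Hamming bound ⌊q^n / V_q(n,t)⌋ = ⌊78125/29⌋ = 2693.
Step 4: Compare |C| = 2416 to 2693: satisfied.
The claimed |C| lies below the Hamming bound.


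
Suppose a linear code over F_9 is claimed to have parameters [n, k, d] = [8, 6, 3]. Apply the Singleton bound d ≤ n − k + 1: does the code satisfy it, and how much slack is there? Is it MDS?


Singleton RHS = n − k + 1 = 3, slack = 0, bound satisfied, MDS.

Singleton bound: d ≤ n − k + 1.
Here n = 8, k = 6, so n − k + 1 = 3.
Given d = 3, check d ≤ 3: YES.
Slack = (n − k + 1) − d = 0.
The code is MDS (slack = 0).
Description: the claimed parameters are [8, 6, 3]_9; such a code would be MDS (meets Singleton bound).


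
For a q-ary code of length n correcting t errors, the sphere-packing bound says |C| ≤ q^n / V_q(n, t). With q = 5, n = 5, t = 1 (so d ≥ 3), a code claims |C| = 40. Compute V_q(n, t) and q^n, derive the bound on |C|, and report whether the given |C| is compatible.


V_q(n, t) = 21, q^n = 3125, Hamming bound = 148, |C| = 40 ≤ bound (satisfied).

Step 1: Compute V_q(n, t) = Σ_{j=0}^1 C(n, j) (q−1)^j.
  j = 0: C(5,0)·(4)^0 = 1·1 = 1.
  j = 1: C(5,1)·(4)^1 = 5·4 = 20.
  V_q(n, t) = 1 + 20 = 21.
Step 2: q^n = 5^5 = 3125.
Step 3: Hamming bound ⌊q^n / V_q(n,t)⌋ = ⌊3125/21⌋ = 148.
Step 4: Compare |C| = 40 to 148: satisfied.
The claimed |C| lies below the Hamming bound.


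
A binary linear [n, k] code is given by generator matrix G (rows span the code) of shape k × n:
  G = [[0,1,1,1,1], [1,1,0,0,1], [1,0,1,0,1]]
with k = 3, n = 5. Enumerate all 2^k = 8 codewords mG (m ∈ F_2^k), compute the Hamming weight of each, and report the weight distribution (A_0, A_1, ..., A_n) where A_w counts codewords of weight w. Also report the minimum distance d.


Weight distribution: A_0 = 1, A_2 = 2, A_3 = 4, A_4 = 1. Minimum distance d = 2.

Enumerate all 2^3 = 8 messages m ∈ F_2^3.
For each, compute codeword c = mG in F_2^5, then tally its weight.
  m = 000 → c = 00000, weight = 0.
  m = 100 → c = 01111, weight = 4.
  m = 010 → c = 11001, weight = 3.
  m = 110 → c = 10110, weight = 3.
  m = 001 → c = 10101, weight = 3.
  m = 101 → c = 11010, weight = 3.
  m = 011 → c = 01100, weight = 2.
  m = 111 → c = 00011, weight = 2.
Tally weights:
  weight 0: 1 codewords.
  weight 2: 2 codewords.
  weight 3: 4 codewords.
  weight 4: 1 codewords.
Minimum distance d = smallest w > 0 with A_w > 0 = 2.
Sanity: Σ A_w = 8 = 2^3 = 8 ✓.


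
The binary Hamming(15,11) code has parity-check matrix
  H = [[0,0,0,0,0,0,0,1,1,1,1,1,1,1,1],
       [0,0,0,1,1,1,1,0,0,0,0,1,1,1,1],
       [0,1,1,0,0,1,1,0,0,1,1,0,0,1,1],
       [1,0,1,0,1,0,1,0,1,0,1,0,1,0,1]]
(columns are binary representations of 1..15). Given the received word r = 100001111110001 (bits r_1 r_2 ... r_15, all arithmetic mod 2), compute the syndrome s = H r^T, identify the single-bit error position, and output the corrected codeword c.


s = (1, 1, 1, 1)^T, error position = 15, corrected codeword c = 100001111110000

Compute s = H r^T mod 2 one row at a time:
  s_1 = 1 + 1 + 1 + 1 + 0 + 0 + 0 + 1 = 5 ≡ 1 (mod 2).
  s_2 = 0 + 0 + 1 + 1 + 0 + 0 + 0 + 1 = 3 ≡ 1 (mod 2).
  s_3 = 0 + 0 + 1 + 1 + 1 + 1 + 0 + 1 = 5 ≡ 1 (mod 2).
  s_4 = 1 + 0 + 0 + 1 + 1 + 1 + 0 + 1 = 5 ≡ 1 (mod 2).
s = (1, 1, 1, 1)^T — this equals column 15 of H (binary 1111), so error is at position 15.
Correct: flip bit 15 of r = 100001111110001 to get c = 100001111110000.


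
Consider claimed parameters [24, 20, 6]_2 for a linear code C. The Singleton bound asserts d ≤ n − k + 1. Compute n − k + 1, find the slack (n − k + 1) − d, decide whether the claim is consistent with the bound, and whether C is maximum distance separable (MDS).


Singleton RHS = n − k + 1 = 5, slack = -1, bound violated (no such code; not MDS).

Singleton bound: d ≤ n − k + 1.
Here n = 24, k = 20, so n − k + 1 = 5.
Given d = 6, check d ≤ 5: NO.
Slack = (n − k + 1) − d = -1.
The slack is negative: d = 6 exceeds n − k + 1 = 5 by 1, so the Singleton bound is violated and no linear [24, 20, 6]_2 code can exist. In particular it is not MDS (MDS requires d = n − k + 1 exactly).
Description: the claimed parameters are [24, 20, 6]_2; such a code would be impossible (violates the Singleton bound).


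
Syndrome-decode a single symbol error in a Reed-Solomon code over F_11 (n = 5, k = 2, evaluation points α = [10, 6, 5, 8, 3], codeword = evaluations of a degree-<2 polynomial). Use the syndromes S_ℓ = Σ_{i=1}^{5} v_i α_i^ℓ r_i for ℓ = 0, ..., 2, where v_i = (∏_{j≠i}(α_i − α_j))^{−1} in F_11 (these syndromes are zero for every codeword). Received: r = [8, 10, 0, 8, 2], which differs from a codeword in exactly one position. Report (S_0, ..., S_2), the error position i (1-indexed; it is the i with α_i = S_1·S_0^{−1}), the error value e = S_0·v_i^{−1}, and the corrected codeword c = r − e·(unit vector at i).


S = (7, 4, 7), error at position 1, error magnitude e = 2, c = [6, 10, 0, 8, 2].

Step 1: column multipliers v_i = (∏_{j≠i}(α_i − α_j))^{−1} mod 11.
  i = 1 (α = 10): (10−6)(10−5)(10−8)(10−3) = 4·5·2·7 = 280 ≡ 5, so v_1 = 5^{−1} = 9 (mod 11).
  i = 2 (α = 6): (6−10)(6−5)(6−8)(6−3) = (−4)·1·(−2)·3 = 24 ≡ 2, so v_2 = 2^{−1} = 6 (mod 11).
  i = 3 (α = 5): (5−10)(5−6)(5−8)(5−3) = (−5)·(−1)·(−3)·2 = −30 ≡ 3, so v_3 = 3^{−1} = 4 (mod 11).
  i = 4 (α = 8): (8−10)(8−6)(8−5)(8−3) = (−2)·2·3·5 = −60 ≡ 6, so v_4 = 6^{−1} = 2 (mod 11).
  i = 5 (α = 3): (3−10)(3−6)(3−5)(3−8) = (−7)·(−3)·(−2)·(−5) = 210 ≡ 1, so v_5 = 1^{−1} = 1 (mod 11).
  v = [9, 6, 4, 2, 1].
Step 2: syndromes of r = [8, 10, 0, 8, 2] (all sums mod 11).
  S_0 = Σ v_i r_i = 9·8 + 6·10 + 4·0 + 2·8 + 1·2 = 150 ≡ 7.
  S_1 = Σ v_i α_i r_i = 9·10·8 + 6·6·10 + 4·5·0 + 2·8·8 + 1·3·2 = 1214 ≡ 4.
  α_i^2 mod 11 = [1, 3, 3, 9, 9].
  S_2 = Σ v_i α_i^2 r_i = 9·1·8 + 6·3·10 + 4·3·0 + 2·9·8 + 1·9·2 = 414 ≡ 7.
  S = (7, 4, 7) ≠ 0, so r is not a codeword (an error is present).
Step 3: locate the error. For a single error e at position i, S_ℓ = v_i·e·α_i^ℓ, so α_err = S_1/S_0.
  S_0^{−1} = 7^{−1} = 8 (mod 11), so α_err = 4·8 = 32 ≡ 10 = α_1. Error position i = 1.
  Consistency check: S_2/S_1 = 7·3 = 21 ≡ 10 = α_err ✓ (single-error assumption holds).
Step 4: error magnitude e = S_0/v_1 = S_0·∏_{j≠1}(α_1 − α_j) = 7·5 = 35 ≡ 2 (mod 11).
Step 5: correct position 1: c_1 = r_1 − e = 8 − 2 ≡ 6 (mod 11). Hence c = [6, 10, 0, 8, 2].
  Check: interpolating c through the α_i gives m(x) = 5 + 10·x (degree < 2) with m(α_i) = c_i for every i, so c is indeed a codeword.
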